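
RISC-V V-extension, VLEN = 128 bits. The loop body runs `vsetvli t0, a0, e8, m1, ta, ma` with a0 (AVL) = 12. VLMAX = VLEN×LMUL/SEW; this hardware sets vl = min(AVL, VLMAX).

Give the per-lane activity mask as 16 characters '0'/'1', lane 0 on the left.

VLMAX = (128 × 1) / 8 = 16 lanes
vl ← min(12, 16) = 12
bits (lane 0 leftmost): 1111111111110000

predicate = 1111111111110000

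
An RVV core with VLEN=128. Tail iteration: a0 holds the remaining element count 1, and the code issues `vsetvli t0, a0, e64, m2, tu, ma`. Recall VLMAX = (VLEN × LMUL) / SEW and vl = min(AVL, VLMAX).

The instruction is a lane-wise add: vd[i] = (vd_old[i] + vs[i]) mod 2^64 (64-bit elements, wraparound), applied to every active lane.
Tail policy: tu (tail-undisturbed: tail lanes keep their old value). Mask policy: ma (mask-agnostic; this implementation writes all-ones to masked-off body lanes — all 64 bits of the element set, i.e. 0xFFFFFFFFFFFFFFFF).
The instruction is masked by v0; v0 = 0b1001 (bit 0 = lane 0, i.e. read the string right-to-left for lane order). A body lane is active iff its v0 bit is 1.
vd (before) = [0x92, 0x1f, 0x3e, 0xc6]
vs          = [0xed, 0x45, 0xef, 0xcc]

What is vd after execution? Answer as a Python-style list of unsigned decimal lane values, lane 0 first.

VLMAX = VLEN×LMUL/SEW = 128×2/64 = 4
vl = min(AVL, VLMAX) = min(1, 4) = 1
lane  0: add(0x92,0xed) ⇒ 0x17f
lane  1: tail/keep ⇒ 0x1f
lane  2: tail/keep ⇒ 0x3e
lane  3: tail/keep ⇒ 0xc6

vd = [383, 31, 62, 198]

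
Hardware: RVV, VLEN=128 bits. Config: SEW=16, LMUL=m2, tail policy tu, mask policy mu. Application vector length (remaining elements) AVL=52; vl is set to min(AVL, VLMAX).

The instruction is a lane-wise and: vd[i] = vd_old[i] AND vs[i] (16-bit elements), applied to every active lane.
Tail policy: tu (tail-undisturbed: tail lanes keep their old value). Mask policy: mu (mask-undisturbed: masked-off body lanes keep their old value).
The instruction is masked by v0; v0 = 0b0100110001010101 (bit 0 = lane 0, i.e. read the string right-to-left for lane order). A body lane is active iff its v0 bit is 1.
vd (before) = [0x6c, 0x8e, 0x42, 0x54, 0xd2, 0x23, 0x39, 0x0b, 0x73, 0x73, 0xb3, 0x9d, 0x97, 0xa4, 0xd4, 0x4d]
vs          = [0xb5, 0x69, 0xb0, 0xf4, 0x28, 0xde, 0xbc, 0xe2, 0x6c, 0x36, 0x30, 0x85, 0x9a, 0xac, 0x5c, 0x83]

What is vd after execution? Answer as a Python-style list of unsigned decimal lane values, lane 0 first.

lanes per group: 128·2/16 = 16
vl ← min(52, 16) = 16
vd[0] and(0x6c,0xb5) -> 0x24
vd[1] mask-off/keep -> 0x8e
vd[2] and(0x42,0xb0) -> 0x00
vd[3] mask-off/keep -> 0x54
vd[4] and(0xd2,0x28) -> 0x00
vd[5] mask-off/keep -> 0x23
vd[6] and(0x39,0xbc) -> 0x38
vd[7] mask-off/keep -> 0x0b
vd[8] mask-off/keep -> 0x73
vd[9] mask-off/keep -> 0x73
vd[10] and(0xb3,0x30) -> 0x30
vd[11] and(0x9d,0x85) -> 0x85
vd[12] mask-off/keep -> 0x97
vd[13] mask-off/keep -> 0xa4
vd[14] and(0xd4,0x5c) -> 0x54
vd[15] mask-off/keep -> 0x4d

vd = [36, 142, 0, 84, 0, 35, 56, 11, 115, 115, 48, 133, 151, 164, 84, 77]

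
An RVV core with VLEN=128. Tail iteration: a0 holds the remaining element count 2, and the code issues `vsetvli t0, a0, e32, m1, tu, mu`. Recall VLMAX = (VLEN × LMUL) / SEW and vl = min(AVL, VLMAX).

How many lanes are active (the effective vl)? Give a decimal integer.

vl = 2

lanes per group: 128·1/32 = 4
vl ← min(2, 4) = 2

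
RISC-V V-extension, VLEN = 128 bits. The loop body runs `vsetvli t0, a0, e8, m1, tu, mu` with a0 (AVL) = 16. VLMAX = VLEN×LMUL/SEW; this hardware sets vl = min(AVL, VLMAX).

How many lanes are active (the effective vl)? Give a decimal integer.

lanes per group: 128·1/8 = 16
AVL=16 ≤ VLMAX=16, so vl = 16

vl = 16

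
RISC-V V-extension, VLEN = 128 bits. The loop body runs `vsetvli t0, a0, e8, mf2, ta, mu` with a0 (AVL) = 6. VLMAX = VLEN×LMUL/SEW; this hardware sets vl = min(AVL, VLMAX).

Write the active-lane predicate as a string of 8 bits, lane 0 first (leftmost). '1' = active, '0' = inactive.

predicate = 11111100

VLMAX = (128 × 1/2) / 8 = 8 lanes
vl = min(AVL, VLMAX) = min(6, 8) = 6
bits (lane 0 leftmost): 11111100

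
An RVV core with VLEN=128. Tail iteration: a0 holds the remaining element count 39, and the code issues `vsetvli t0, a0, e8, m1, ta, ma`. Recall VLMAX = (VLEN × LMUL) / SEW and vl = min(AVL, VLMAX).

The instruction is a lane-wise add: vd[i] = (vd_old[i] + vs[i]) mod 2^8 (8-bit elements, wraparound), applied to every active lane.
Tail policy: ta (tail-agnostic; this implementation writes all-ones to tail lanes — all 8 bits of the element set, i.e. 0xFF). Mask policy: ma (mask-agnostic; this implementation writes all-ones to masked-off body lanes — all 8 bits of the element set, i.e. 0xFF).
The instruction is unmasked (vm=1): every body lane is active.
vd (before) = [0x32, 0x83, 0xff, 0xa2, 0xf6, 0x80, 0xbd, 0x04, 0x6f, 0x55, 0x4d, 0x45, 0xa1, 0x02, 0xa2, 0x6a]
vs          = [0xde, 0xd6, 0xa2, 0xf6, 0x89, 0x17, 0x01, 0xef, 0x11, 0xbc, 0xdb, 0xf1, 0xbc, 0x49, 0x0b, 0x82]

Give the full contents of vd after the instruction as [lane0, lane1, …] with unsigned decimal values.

lanes per group: 128·1/8 = 16
vl ← min(39, 16) = 16
[0] add(0x32,0xde) = 0x10
[1] add(0x83,0xd6) = 0x59
[2] add(0xff,0xa2) = 0xa1
[3] add(0xa2,0xf6) = 0x98
[4] add(0xf6,0x89) = 0x7f
[5] add(0x80,0x17) = 0x97
[6] add(0xbd,0x01) = 0xbe
[7] add(0x04,0xef) = 0xf3
[8] add(0x6f,0x11) = 0x80
[9] add(0x55,0xbc) = 0x11
[10] add(0x4d,0xdb) = 0x28
[11] add(0x45,0xf1) = 0x36
[12] add(0xa1,0xbc) = 0x5d
[13] add(0x02,0x49) = 0x4b
[14] add(0xa2,0x0b) = 0xad
[15] add(0x6a,0x82) = 0xec

vd = [16, 89, 161, 152, 127, 151, 190, 243, 128, 17, 40, 54, 93, 75, 173, 236]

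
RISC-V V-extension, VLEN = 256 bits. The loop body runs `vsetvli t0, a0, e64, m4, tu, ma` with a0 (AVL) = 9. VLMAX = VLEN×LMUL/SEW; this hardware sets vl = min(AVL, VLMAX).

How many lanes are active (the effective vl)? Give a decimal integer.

vl = 9

VLMAX = VLEN×LMUL/SEW = 256×4/64 = 16
vl = min(AVL, VLMAX) = min(9, 16) = 9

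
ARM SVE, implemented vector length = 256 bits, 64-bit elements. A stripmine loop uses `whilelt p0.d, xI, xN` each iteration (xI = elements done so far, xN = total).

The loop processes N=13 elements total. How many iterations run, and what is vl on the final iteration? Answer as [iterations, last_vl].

lane count: 256 div 64 = 4
N=13: ⌈13/4⌉ = 4 iters; last vl = 13 − 3×4 = 1

[iterations, last_vl] = [4, 1]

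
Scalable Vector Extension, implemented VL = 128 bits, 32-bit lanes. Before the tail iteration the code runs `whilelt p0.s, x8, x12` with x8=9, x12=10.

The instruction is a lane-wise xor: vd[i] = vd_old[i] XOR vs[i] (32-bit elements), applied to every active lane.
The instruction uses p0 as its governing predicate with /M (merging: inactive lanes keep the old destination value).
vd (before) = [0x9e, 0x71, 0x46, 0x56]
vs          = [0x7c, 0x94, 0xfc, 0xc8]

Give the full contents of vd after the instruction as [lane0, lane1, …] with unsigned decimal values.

128-bit reg / 32-bit elem → 4 lanes
whilelt: lane j active iff 9+j < 10 → j < 1 → 1 active
vd[0] xor(0x9e,0x7c) -> 0xe2
vd[1] tail/keep -> 0x71
vd[2] tail/keep -> 0x46
vd[3] tail/keep -> 0x56

vd = [226, 113, 70, 86]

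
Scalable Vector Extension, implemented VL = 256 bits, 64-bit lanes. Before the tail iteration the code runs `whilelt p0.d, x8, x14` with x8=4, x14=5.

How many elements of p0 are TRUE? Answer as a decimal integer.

lane count: 256 div 64 = 4
whilelt: lane j active iff 4+j < 5 → j < 1 → 1 active

vl = 1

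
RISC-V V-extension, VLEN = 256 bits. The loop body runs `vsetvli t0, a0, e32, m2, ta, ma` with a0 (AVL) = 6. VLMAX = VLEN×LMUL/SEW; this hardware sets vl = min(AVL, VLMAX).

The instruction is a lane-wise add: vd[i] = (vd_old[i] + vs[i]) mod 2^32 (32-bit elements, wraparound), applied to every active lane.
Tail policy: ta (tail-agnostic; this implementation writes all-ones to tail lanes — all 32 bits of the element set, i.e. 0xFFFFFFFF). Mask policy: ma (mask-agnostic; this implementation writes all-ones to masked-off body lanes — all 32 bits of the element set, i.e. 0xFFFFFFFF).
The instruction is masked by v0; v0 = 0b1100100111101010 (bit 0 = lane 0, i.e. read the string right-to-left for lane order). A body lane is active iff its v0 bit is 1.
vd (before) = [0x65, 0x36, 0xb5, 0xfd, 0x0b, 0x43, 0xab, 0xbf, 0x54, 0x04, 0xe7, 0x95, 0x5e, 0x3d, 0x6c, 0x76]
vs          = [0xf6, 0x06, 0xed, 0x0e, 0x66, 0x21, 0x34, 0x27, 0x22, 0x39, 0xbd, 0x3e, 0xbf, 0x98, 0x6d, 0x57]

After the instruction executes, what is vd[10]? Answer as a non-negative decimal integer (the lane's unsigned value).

vd[10] = 4294967295

VLMAX = VLEN×LMUL/SEW = 256×2/32 = 16
vl = min(AVL, VLMAX) = min(6, 16) = 6
  i=0: mask-off/ones → 4294967295
  i=1: add(0x36,0x06) → 60
  i=2: mask-off/ones → 4294967295
  i=3: add(0xfd,0x0e) → 267
  i=4: mask-off/ones → 4294967295
  i=5: add(0x43,0x21) → 100
  i=6: tail/ones → 4294967295
  i=7: tail/ones → 4294967295
  i=8: tail/ones → 4294967295
  i=9: tail/ones → 4294967295
  i=10: tail/ones → 4294967295
  i=11: tail/ones → 4294967295
  i=12: tail/ones → 4294967295
  i=13: tail/ones → 4294967295
  i=14: tail/ones → 4294967295
  i=15: tail/ones → 4294967295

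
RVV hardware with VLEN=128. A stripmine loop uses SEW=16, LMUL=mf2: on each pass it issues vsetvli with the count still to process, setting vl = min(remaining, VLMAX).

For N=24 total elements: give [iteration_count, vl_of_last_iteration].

[iterations, last_vl] = [6, 4]

VLMAX = (128 × 1/2) / 16 = 4 lanes
N=24: ⌈24/4⌉ = 6 iters; last vl = 24 − 5×4 = 4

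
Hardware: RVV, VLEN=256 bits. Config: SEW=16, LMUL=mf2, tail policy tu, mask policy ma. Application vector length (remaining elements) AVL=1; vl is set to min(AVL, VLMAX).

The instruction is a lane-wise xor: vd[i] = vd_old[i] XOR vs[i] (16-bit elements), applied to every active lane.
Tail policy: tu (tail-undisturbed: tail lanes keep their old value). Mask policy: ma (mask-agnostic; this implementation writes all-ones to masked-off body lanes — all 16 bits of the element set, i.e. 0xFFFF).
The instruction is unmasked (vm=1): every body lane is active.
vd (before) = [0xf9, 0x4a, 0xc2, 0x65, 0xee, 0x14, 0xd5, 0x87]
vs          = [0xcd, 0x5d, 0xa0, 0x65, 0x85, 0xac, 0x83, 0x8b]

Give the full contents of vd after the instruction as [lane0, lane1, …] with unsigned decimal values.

vd = [52, 74, 194, 101, 238, 20, 213, 135]

VLMAX = VLEN×LMUL/SEW = 256×1/2/16 = 8
vl ← min(1, 8) = 1
vd[0] xor(0xf9,0xcd) -> 0x34
vd[1] tail/keep -> 0x4a
vd[2] tail/keep -> 0xc2
vd[3] tail/keep -> 0x65
vd[4] tail/keep -> 0xee
vd[5] tail/keep -> 0x14
vd[6] tail/keep -> 0xd5
vd[7] tail/keep -> 0x87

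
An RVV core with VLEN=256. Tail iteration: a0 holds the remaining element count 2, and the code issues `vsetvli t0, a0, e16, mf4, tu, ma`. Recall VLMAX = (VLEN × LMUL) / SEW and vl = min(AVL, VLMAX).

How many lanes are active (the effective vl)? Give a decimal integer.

VLMAX = VLEN×LMUL/SEW = 256×1/4/16 = 4
vl = min(AVL, VLMAX) = min(2, 4) = 2

vl = 2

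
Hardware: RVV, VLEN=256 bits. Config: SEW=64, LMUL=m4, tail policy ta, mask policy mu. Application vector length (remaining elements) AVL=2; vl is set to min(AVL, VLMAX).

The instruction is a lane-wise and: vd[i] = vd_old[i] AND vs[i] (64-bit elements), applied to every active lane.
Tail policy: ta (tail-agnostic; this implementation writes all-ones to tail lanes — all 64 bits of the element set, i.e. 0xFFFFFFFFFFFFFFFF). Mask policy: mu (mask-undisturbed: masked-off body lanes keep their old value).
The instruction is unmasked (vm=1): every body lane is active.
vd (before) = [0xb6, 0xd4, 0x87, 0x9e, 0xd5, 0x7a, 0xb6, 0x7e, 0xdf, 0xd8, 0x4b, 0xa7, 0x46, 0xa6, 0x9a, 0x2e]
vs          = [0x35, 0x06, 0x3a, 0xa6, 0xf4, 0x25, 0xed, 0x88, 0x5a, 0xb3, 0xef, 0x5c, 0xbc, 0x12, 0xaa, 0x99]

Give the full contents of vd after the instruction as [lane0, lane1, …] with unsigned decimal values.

VLMAX = VLEN×LMUL/SEW = 256×4/64 = 16
AVL=2 ≤ VLMAX=16, so vl = 2
  i=0: and(0xb6,0x35) → 52
  i=1: and(0xd4,0x06) → 4
  i=2: tail/ones → 18446744073709551615
  i=3: tail/ones → 18446744073709551615
  i=4: tail/ones → 18446744073709551615
  i=5: tail/ones → 18446744073709551615
  i=6: tail/ones → 18446744073709551615
  i=7: tail/ones → 18446744073709551615
  i=8: tail/ones → 18446744073709551615
  i=9: tail/ones → 18446744073709551615
  i=10: tail/ones → 18446744073709551615
  i=11: tail/ones → 18446744073709551615
  i=12: tail/ones → 18446744073709551615
  i=13: tail/ones → 18446744073709551615
  i=14: tail/ones → 18446744073709551615
  i=15: tail/ones → 18446744073709551615

vd = [52, 4, 18446744073709551615, 18446744073709551615, 18446744073709551615, 18446744073709551615, 18446744073709551615, 18446744073709551615, 18446744073709551615, 18446744073709551615, 18446744073709551615, 18446744073709551615, 18446744073709551615, 18446744073709551615, 18446744073709551615, 18446744073709551615]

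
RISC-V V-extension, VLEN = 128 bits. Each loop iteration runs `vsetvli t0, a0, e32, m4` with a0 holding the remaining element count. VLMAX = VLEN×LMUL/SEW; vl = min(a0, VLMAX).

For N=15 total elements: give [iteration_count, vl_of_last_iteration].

[iterations, last_vl] = [1, 15]

VLMAX = VLEN×LMUL/SEW = 128×4/32 = 16
15 elements at 16/iter → 1 passes, remainder 15 on the last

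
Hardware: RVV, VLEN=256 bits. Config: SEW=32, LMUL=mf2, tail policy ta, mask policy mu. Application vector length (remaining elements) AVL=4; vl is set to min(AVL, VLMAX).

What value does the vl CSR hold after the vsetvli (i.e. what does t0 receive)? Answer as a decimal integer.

lanes per group: 256·1/2/32 = 4
vl ← min(4, 4) = 4

vl = 4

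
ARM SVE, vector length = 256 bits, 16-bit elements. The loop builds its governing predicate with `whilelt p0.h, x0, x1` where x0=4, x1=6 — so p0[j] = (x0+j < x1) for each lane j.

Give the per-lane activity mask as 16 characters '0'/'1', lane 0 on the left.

register lanes = 256/16 = 16
whilelt: lane j active iff 4+j < 6 → j < 2 → 2 active
bits (lane 0 leftmost): 1100000000000000

predicate = 1100000000000000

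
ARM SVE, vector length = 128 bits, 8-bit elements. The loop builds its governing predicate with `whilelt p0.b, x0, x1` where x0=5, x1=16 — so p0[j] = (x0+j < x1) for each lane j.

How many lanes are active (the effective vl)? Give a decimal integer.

128-bit reg / 8-bit elem → 16 lanes
whilelt: lane j active iff 5+j < 16 → j < 11 → 11 active

vl = 11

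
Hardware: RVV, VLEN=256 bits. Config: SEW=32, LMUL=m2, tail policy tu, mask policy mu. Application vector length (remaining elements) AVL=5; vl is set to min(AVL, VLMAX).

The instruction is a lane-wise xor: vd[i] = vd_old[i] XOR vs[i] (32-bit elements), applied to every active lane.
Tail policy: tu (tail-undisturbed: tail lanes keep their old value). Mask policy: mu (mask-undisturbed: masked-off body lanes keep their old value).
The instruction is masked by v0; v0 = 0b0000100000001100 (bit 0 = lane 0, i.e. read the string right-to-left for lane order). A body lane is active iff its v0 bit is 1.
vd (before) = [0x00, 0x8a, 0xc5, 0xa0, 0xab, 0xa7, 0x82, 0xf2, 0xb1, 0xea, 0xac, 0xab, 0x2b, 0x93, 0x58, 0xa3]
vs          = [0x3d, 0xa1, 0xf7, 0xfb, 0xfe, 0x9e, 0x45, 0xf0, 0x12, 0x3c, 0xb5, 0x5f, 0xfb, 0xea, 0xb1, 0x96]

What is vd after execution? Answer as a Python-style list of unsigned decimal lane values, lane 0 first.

VLMAX = VLEN×LMUL/SEW = 256×2/32 = 16
vl ← min(5, 16) = 5
vd[0] mask-off/keep -> 0x00
vd[1] mask-off/keep -> 0x8a
vd[2] xor(0xc5,0xf7) -> 0x32
vd[3] xor(0xa0,0xfb) -> 0x5b
vd[4] mask-off/keep -> 0xab
vd[5] tail/keep -> 0xa7
vd[6] tail/keep -> 0x82
vd[7] tail/keep -> 0xf2
vd[8] tail/keep -> 0xb1
vd[9] tail/keep -> 0xea
vd[10] tail/keep -> 0xac
vd[11] tail/keep -> 0xab
vd[12] tail/keep -> 0x2b
vd[13] tail/keep -> 0x93
vd[14] tail/keep -> 0x58
vd[15] tail/keep -> 0xa3

vd = [0, 138, 50, 91, 171, 167, 130, 242, 177, 234, 172, 171, 43, 147, 88, 163]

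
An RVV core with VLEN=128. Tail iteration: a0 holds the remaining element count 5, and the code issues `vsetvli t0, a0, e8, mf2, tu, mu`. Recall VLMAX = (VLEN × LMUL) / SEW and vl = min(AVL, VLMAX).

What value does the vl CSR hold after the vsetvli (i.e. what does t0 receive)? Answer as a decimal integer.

lanes per group: 128·1/2/8 = 8
vl ← min(5, 8) = 5

vl = 5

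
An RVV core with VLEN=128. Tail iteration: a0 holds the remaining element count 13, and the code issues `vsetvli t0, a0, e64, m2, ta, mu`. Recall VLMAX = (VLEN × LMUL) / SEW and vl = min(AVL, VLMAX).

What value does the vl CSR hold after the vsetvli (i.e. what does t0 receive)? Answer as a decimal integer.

vl = 4

lanes per group: 128·2/64 = 4
AVL=13 > VLMAX=4, so vl = 4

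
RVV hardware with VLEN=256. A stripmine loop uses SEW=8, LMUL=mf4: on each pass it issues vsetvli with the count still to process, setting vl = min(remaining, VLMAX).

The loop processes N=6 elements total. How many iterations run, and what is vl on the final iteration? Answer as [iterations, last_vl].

[iterations, last_vl] = [1, 6]

VLMAX = VLEN×LMUL/SEW = 256×1/4/8 = 8
6 elements at 8/iter → 1 passes, remainder 6 on the last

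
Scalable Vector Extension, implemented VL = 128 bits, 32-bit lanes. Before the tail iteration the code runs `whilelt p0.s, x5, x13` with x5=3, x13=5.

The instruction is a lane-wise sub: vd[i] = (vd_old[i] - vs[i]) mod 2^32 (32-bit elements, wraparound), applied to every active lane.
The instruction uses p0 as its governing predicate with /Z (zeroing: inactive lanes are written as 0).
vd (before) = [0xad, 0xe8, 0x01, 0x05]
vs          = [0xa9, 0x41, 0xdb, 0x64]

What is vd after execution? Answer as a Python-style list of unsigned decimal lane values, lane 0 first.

register lanes = 128/32 = 4
active while 3+j < 5, i.e. j ∈ [0,2) capped at 4 ⇒ 2
vd[0] sub(0xad,0xa9) -> 0x04
vd[1] sub(0xe8,0x41) -> 0xa7
vd[2] tail/zero -> 0x00
vd[3] tail/zero -> 0x00

vd = [4, 167, 0, 0]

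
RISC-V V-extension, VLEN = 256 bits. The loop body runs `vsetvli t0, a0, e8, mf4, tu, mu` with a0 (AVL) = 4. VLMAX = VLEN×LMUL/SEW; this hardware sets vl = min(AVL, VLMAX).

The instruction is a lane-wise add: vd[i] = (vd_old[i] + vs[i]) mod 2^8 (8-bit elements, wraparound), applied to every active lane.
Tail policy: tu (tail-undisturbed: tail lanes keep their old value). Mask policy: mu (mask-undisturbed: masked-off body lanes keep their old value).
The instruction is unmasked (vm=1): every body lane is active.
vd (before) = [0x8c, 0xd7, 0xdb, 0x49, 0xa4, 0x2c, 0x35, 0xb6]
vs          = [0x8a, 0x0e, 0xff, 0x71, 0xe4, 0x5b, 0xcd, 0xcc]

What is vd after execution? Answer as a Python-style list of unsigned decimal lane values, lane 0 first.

VLMAX = VLEN×LMUL/SEW = 256×1/4/8 = 8
AVL=4 ≤ VLMAX=8, so vl = 4
vd[0] add(0x8c,0x8a) -> 0x16
vd[1] add(0xd7,0x0e) -> 0xe5
vd[2] add(0xdb,0xff) -> 0xda
vd[3] add(0x49,0x71) -> 0xba
vd[4] tail/keep -> 0xa4
vd[5] tail/keep -> 0x2c
vd[6] tail/keep -> 0x35
vd[7] tail/keep -> 0xb6

vd = [22, 229, 218, 186, 164, 44, 53, 182]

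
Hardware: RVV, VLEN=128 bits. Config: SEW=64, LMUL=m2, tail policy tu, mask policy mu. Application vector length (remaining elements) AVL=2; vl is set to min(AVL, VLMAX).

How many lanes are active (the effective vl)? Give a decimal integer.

VLMAX = VLEN×LMUL/SEW = 128×2/64 = 4
vl ← min(2, 4) = 2

vl = 2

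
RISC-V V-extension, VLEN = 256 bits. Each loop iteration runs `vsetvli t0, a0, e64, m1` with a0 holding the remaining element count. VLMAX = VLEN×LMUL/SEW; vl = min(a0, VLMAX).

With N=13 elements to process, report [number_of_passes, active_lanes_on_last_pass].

VLMAX = (256 × 1) / 64 = 4 lanes
iterations = ceil(13/4) = 4; final-pass vl = 1

[iterations, last_vl] = [4, 1]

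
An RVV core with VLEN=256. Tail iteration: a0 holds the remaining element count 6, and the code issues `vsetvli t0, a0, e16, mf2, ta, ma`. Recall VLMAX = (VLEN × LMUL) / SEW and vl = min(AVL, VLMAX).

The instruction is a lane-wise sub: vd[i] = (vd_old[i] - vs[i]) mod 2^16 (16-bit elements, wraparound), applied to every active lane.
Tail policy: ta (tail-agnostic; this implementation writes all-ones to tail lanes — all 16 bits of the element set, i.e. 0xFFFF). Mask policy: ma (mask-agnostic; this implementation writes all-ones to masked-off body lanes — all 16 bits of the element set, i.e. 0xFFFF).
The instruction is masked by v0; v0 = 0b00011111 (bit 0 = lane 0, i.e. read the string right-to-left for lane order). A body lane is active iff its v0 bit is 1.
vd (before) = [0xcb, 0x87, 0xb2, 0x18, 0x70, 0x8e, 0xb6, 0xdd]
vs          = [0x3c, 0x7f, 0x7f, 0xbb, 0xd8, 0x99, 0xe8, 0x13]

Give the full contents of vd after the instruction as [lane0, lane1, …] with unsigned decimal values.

vd = [143, 8, 51, 65373, 65432, 65535, 65535, 65535]

VLMAX = (256 × 1/2) / 16 = 8 lanes
AVL=6 ≤ VLMAX=8, so vl = 6
  i=0: sub(0xcb,0x3c) → 143
  i=1: sub(0x87,0x7f) → 8
  i=2: sub(0xb2,0x7f) → 51
  i=3: sub(0x18,0xbb) → 65373
  i=4: sub(0x70,0xd8) → 65432
  i=5: mask-off/ones → 65535
  i=6: tail/ones → 65535
  i=7: tail/ones → 65535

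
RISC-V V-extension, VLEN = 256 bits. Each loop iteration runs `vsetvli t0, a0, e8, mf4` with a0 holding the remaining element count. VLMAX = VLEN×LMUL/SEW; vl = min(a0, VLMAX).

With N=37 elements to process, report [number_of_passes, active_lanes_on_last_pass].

[iterations, last_vl] = [5, 5]

VLMAX = VLEN×LMUL/SEW = 256×1/4/8 = 8
37 elements at 8/iter → 5 passes, remainder 5 on the last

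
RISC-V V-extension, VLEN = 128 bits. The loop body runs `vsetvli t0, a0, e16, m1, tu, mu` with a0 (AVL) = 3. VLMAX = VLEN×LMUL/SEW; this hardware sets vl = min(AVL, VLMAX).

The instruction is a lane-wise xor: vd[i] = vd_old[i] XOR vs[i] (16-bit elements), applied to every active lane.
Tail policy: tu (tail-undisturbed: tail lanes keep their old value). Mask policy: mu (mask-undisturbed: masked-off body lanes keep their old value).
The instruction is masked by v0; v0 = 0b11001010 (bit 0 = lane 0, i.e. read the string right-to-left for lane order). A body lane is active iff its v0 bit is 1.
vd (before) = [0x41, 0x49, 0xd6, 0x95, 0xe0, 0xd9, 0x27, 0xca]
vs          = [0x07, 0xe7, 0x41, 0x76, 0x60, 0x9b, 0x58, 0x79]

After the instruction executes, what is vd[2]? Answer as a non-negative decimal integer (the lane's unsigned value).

vd[2] = 214

VLMAX = (128 × 1) / 16 = 8 lanes
AVL=3 ≤ VLMAX=8, so vl = 3
lane  0: mask-off/keep ⇒ 0x41
lane  1: xor(0x49,0xe7) ⇒ 0xae
lane  2: mask-off/keep ⇒ 0xd6
lane  3: tail/keep ⇒ 0x95
lane  4: tail/keep ⇒ 0xe0
lane  5: tail/keep ⇒ 0xd9
lane  6: tail/keep ⇒ 0x27
lane  7: tail/keep ⇒ 0xca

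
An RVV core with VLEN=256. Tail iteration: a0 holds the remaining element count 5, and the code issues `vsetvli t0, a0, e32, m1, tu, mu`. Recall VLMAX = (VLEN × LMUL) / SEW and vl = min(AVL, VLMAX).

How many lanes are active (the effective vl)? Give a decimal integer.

VLMAX = VLEN×LMUL/SEW = 256×1/32 = 8
AVL=5 ≤ VLMAX=8, so vl = 5

vl = 5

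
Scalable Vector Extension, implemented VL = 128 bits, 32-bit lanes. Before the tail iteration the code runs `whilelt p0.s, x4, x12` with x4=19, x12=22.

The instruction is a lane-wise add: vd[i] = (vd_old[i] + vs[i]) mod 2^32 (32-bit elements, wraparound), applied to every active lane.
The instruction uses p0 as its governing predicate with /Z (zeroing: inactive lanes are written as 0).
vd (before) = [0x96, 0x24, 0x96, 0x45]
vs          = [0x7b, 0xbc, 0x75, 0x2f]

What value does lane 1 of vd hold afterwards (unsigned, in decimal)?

lane count: 128 div 32 = 4
active while 19+j < 22, i.e. j ∈ [0,3) capped at 4 ⇒ 3
vd[0] add(0x96,0x7b) -> 0x111
vd[1] add(0x24,0xbc) -> 0xe0
vd[2] add(0x96,0x75) -> 0x10b
vd[3] tail/zero -> 0x00

vd[1] = 224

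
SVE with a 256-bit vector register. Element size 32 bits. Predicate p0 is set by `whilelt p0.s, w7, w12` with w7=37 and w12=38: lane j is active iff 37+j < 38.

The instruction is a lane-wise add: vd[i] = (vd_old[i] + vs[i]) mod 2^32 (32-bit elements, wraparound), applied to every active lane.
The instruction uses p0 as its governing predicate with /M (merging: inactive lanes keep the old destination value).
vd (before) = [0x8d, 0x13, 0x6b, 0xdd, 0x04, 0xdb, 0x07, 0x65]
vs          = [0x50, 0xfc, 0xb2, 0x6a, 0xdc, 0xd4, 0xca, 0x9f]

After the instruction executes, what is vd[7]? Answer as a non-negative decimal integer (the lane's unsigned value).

vd[7] = 101

lane count: 256 div 32 = 8
whilelt: lane j active iff 37+j < 38 → j < 1 → 1 active
  i=0: add(0x8d,0x50) → 221
  i=1: tail/keep → 19
  i=2: tail/keep → 107
  i=3: tail/keep → 221
  i=4: tail/keep → 4
  i=5: tail/keep → 219
  i=6: tail/keep → 7
  i=7: tail/keep → 101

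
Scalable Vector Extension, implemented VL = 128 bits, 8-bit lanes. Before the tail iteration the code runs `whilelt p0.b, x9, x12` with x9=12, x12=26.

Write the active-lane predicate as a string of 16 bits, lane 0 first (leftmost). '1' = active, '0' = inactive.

lane count: 128 div 8 = 16
p0[j] = (12+j < 26); true for j=0..13 → 14 lanes set
bits (lane 0 leftmost): 1111111111111100

predicate = 1111111111111100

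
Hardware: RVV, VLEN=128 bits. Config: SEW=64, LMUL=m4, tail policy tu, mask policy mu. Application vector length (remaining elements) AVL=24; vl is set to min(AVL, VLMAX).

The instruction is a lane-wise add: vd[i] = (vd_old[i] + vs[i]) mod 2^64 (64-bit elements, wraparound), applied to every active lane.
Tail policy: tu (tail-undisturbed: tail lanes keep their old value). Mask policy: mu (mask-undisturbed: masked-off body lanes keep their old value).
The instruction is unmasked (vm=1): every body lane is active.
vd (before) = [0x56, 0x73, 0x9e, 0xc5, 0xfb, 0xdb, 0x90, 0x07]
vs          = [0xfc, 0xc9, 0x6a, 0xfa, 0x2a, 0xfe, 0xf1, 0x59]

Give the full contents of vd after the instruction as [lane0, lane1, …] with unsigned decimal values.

VLMAX = VLEN×LMUL/SEW = 128×4/64 = 8
vl ← min(24, 8) = 8
  i=0: add(0x56,0xfc) → 338
  i=1: add(0x73,0xc9) → 316
  i=2: add(0x9e,0x6a) → 264
  i=3: add(0xc5,0xfa) → 447
  i=4: add(0xfb,0x2a) → 293
  i=5: add(0xdb,0xfe) → 473
  i=6: add(0x90,0xf1) → 385
  i=7: add(0x07,0x59) → 96

vd = [338, 316, 264, 447, 293, 473, 385, 96]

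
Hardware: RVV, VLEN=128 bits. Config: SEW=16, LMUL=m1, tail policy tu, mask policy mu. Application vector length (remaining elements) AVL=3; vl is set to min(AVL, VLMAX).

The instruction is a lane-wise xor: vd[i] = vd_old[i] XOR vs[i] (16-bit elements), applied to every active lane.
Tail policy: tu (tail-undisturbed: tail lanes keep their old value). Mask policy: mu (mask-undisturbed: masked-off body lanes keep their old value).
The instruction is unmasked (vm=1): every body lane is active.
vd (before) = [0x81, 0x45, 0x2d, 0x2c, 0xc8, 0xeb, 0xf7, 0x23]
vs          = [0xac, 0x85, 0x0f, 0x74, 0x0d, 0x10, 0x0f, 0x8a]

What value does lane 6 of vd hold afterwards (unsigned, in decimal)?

VLMAX = (128 × 1) / 16 = 8 lanes
vl ← min(3, 8) = 3
lane  0: xor(0x81,0xac) ⇒ 0x2d
lane  1: xor(0x45,0x85) ⇒ 0xc0
lane  2: xor(0x2d,0x0f) ⇒ 0x22
lane  3: tail/keep ⇒ 0x2c
lane  4: tail/keep ⇒ 0xc8
lane  5: tail/keep ⇒ 0xeb
lane  6: tail/keep ⇒ 0xf7
lane  7: tail/keep ⇒ 0x23

vd[6] = 247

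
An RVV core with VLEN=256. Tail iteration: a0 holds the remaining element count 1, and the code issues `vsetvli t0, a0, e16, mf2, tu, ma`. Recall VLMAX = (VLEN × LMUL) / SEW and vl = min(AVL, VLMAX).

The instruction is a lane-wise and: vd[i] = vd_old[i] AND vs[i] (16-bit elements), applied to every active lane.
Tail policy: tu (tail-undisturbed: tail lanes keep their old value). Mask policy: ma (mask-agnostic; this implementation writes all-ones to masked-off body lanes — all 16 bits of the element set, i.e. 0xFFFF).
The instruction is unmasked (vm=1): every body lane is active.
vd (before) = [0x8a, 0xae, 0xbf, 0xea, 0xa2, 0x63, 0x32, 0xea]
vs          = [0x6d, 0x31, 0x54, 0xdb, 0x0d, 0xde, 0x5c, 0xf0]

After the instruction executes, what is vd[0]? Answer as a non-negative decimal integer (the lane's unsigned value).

lanes per group: 256·1/2/16 = 8
vl ← min(1, 8) = 1
  i=0: and(0x8a,0x6d) → 8
  i=1: tail/keep → 174
  i=2: tail/keep → 191
  i=3: tail/keep → 234
  i=4: tail/keep → 162
  i=5: tail/keep → 99
  i=6: tail/keep → 50
  i=7: tail/keep → 234

vd[0] = 8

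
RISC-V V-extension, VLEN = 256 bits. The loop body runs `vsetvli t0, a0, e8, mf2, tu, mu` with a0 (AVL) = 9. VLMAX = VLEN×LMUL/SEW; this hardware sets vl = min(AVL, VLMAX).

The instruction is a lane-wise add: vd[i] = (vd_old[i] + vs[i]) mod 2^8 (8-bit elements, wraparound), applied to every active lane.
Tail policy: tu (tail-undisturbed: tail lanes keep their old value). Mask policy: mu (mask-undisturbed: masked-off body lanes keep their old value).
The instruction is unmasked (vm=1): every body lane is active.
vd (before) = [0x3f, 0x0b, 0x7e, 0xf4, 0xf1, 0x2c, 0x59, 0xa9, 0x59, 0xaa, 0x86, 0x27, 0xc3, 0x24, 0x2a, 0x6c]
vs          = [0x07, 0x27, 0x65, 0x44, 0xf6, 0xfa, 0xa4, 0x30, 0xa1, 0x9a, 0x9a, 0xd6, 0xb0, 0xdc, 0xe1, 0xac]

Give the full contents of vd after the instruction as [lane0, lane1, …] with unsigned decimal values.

vd = [70, 50, 227, 56, 231, 38, 253, 217, 250, 170, 134, 39, 195, 36, 42, 108]

lanes per group: 256·1/2/8 = 16
AVL=9 ≤ VLMAX=16, so vl = 9
  i=0: add(0x3f,0x07) → 70
  i=1: add(0x0b,0x27) → 50
  i=2: add(0x7e,0x65) → 227
  i=3: add(0xf4,0x44) → 56
  i=4: add(0xf1,0xf6) → 231
  i=5: add(0x2c,0xfa) → 38
  i=6: add(0x59,0xa4) → 253
  i=7: add(0xa9,0x30) → 217
  i=8: add(0x59,0xa1) → 250
  i=9: tail/keep → 170
  i=10: tail/keep → 134
  i=11: tail/keep → 39
  i=12: tail/keep → 195
  i=13: tail/keep → 36
  i=14: tail/keep → 42
  i=15: tail/keep → 108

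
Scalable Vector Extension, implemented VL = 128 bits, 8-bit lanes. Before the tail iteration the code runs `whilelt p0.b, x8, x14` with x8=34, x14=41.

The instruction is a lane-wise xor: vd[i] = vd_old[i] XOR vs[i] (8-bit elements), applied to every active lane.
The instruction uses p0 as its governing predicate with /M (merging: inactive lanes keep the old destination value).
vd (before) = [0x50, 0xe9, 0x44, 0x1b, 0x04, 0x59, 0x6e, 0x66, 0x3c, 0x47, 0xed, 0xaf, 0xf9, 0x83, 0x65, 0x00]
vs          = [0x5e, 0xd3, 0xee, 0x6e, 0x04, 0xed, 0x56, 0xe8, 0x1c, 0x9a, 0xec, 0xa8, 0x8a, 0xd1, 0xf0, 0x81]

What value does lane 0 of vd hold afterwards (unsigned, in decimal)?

vd[0] = 14

lane count: 128 div 8 = 16
active while 34+j < 41, i.e. j ∈ [0,7) capped at 16 ⇒ 7
vd[0] xor(0x50,0x5e) -> 0x0e
vd[1] xor(0xe9,0xd3) -> 0x3a
vd[2] xor(0x44,0xee) -> 0xaa
vd[3] xor(0x1b,0x6e) -> 0x75
vd[4] xor(0x04,0x04) -> 0x00
vd[5] xor(0x59,0xed) -> 0xb4
vd[6] xor(0x6e,0x56) -> 0x38
vd[7] tail/keep -> 0x66
vd[8] tail/keep -> 0x3c
vd[9] tail/keep -> 0x47
vd[10] tail/keep -> 0xed
vd[11] tail/keep -> 0xaf
vd[12] tail/keep -> 0xf9
vd[13] tail/keep -> 0x83
vd[14] tail/keep -> 0x65
vd[15] tail/keep -> 0x00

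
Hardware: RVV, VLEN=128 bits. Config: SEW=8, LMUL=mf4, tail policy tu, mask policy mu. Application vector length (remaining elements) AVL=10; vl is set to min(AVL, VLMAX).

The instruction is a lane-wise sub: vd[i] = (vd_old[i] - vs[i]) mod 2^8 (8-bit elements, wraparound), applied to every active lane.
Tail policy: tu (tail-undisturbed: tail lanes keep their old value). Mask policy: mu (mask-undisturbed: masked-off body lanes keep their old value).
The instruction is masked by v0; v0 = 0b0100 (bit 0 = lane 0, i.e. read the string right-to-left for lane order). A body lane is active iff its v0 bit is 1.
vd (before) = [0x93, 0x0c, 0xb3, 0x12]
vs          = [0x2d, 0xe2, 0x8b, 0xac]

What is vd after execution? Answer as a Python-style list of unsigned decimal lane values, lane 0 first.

vd = [147, 12, 40, 18]

VLMAX = VLEN×LMUL/SEW = 128×1/4/8 = 4
AVL=10 > VLMAX=4, so vl = 4
vd[0] mask-off/keep -> 0x93
vd[1] mask-off/keep -> 0x0c
vd[2] sub(0xb3,0x8b) -> 0x28
vd[3] mask-off/keep -> 0x12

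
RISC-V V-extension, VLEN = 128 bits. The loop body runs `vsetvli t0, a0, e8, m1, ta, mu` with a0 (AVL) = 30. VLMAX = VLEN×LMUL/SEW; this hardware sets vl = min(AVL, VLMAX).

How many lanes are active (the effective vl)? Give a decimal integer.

VLMAX = (128 × 1) / 8 = 16 lanes
vl = min(AVL, VLMAX) = min(30, 16) = 16

vl = 16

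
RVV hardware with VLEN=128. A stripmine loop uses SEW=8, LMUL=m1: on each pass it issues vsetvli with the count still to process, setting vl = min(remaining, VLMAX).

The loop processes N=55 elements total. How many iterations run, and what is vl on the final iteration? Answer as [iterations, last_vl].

[iterations, last_vl] = [4, 7]

VLMAX = (128 × 1) / 8 = 16 lanes
55 elements at 16/iter → 4 passes, remainder 7 on the last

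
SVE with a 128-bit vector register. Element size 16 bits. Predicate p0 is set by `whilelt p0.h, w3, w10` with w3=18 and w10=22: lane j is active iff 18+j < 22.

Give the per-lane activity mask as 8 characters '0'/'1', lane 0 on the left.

register lanes = 128/16 = 8
p0[j] = (18+j < 22); true for j=0..3 → 4 lanes set
bits (lane 0 leftmost): 11110000

predicate = 11110000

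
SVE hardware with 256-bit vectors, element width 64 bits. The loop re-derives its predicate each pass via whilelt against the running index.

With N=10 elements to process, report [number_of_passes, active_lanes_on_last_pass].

[iterations, last_vl] = [3, 2]

register lanes = 256/64 = 4
N=10: ⌈10/4⌉ = 3 iters; last vl = 10 − 2×4 = 2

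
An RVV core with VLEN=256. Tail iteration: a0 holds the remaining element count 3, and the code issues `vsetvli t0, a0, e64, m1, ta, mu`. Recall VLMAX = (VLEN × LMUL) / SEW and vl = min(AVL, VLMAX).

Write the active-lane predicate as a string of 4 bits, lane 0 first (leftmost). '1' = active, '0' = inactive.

VLMAX = VLEN×LMUL/SEW = 256×1/64 = 4
vl = min(AVL, VLMAX) = min(3, 4) = 3
bits (lane 0 leftmost): 1110

predicate = 1110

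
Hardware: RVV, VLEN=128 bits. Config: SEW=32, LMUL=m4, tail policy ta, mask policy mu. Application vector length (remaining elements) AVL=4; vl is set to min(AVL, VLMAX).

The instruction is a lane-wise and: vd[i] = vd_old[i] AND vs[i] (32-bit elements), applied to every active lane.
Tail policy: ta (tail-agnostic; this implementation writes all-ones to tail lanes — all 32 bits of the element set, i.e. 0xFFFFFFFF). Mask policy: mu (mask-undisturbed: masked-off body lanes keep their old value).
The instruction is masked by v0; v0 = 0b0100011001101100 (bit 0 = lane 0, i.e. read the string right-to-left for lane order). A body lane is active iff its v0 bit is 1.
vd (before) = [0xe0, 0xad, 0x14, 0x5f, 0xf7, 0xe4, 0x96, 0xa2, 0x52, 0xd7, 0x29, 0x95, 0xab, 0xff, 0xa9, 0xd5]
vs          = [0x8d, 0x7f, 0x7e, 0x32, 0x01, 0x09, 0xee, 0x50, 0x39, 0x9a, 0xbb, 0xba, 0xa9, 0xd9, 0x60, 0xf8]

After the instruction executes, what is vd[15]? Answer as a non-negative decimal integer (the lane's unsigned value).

lanes per group: 128·4/32 = 16
vl ← min(4, 16) = 4
vd[0] mask-off/keep -> 0xe0
vd[1] mask-off/keep -> 0xad
vd[2] and(0x14,0x7e) -> 0x14
vd[3] and(0x5f,0x32) -> 0x12
vd[4] tail/ones -> 0xffffffff
vd[5] tail/ones -> 0xffffffff
vd[6] tail/ones -> 0xffffffff
vd[7] tail/ones -> 0xffffffff
vd[8] tail/ones -> 0xffffffff
vd[9] tail/ones -> 0xffffffff
vd[10] tail/ones -> 0xffffffff
vd[11] tail/ones -> 0xffffffff
vd[12] tail/ones -> 0xffffffff
vd[13] tail/ones -> 0xffffffff
vd[14] tail/ones -> 0xffffffff
vd[15] tail/ones -> 0xffffffff

vd[15] = 4294967295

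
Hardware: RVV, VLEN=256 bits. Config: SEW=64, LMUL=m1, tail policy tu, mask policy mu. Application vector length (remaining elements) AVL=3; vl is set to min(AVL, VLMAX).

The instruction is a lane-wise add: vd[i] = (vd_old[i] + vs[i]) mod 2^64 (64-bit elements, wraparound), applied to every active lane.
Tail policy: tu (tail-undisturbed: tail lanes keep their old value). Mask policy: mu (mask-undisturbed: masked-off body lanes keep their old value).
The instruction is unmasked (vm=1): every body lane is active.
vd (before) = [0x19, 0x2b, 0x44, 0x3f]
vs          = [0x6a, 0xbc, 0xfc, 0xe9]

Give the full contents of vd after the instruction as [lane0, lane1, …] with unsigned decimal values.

vd = [131, 231, 320, 63]

lanes per group: 256·1/64 = 4
vl = min(AVL, VLMAX) = min(3, 4) = 3
[0] add(0x19,0x6a) = 0x83
[1] add(0x2b,0xbc) = 0xe7
[2] add(0x44,0xfc) = 0x140
[3] tail/keep = 0x3f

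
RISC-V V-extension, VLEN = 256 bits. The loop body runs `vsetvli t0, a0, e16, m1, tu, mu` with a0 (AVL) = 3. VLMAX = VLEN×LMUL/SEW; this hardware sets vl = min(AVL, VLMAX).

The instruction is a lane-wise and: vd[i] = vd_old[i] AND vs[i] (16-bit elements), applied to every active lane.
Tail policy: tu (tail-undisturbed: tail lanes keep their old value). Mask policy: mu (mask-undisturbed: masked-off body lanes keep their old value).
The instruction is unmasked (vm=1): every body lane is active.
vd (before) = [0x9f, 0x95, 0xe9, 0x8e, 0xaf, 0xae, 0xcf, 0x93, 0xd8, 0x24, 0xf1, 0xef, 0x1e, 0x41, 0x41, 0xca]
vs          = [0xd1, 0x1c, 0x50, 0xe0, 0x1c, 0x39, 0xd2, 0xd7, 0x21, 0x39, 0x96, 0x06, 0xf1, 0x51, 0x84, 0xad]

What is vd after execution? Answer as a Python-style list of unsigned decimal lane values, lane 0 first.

vd = [145, 20, 64, 142, 175, 174, 207, 147, 216, 36, 241, 239, 30, 65, 65, 202]

lanes per group: 256·1/16 = 16
vl = min(AVL, VLMAX) = min(3, 16) = 3
  i=0: and(0x9f,0xd1) → 145
  i=1: and(0x95,0x1c) → 20
  i=2: and(0xe9,0x50) → 64
  i=3: tail/keep → 142
  i=4: tail/keep → 175
  i=5: tail/keep → 174
  i=6: tail/keep → 207
  i=7: tail/keep → 147
  i=8: tail/keep → 216
  i=9: tail/keep → 36
  i=10: tail/keep → 241
  i=11: tail/keep → 239
  i=12: tail/keep → 30
  i=13: tail/keep → 65
  i=14: tail/keep → 65
  i=15: tail/keep → 202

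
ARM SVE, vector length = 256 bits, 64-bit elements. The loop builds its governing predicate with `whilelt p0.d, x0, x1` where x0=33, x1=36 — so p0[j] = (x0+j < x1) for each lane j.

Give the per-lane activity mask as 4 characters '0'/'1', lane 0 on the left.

predicate = 1110

256-bit reg / 64-bit elem → 4 lanes
whilelt: lane j active iff 33+j < 36 → j < 3 → 3 active
bits (lane 0 leftmost): 1110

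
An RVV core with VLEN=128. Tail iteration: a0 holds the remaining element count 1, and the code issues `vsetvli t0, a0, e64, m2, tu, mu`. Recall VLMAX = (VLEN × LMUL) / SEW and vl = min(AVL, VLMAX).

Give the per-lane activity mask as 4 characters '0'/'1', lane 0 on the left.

predicate = 1000

VLMAX = VLEN×LMUL/SEW = 128×2/64 = 4
AVL=1 ≤ VLMAX=4, so vl = 1
bits (lane 0 leftmost): 1000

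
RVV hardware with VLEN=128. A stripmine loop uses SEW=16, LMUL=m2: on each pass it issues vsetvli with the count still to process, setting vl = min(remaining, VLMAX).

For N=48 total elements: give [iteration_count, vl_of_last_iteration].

lanes per group: 128·2/16 = 16
N=48: ⌈48/16⌉ = 3 iters; last vl = 48 − 2×16 = 16

[iterations, last_vl] = [3, 16]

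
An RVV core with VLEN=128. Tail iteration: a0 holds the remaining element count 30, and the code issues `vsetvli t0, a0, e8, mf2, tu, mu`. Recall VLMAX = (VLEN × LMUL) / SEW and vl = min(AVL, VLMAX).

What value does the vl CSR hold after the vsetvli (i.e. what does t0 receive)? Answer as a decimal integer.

vl = 8

lanes per group: 128·1/2/8 = 8
AVL=30 > VLMAX=8, so vl = 8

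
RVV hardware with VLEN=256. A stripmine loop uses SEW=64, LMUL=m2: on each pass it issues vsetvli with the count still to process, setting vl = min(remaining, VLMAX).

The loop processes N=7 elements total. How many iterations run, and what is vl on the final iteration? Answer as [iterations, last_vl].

[iterations, last_vl] = [1, 7]

VLMAX = (256 × 2) / 64 = 8 lanes
N=7: ⌈7/8⌉ = 1 iters; last vl = 7 − 0×8 = 7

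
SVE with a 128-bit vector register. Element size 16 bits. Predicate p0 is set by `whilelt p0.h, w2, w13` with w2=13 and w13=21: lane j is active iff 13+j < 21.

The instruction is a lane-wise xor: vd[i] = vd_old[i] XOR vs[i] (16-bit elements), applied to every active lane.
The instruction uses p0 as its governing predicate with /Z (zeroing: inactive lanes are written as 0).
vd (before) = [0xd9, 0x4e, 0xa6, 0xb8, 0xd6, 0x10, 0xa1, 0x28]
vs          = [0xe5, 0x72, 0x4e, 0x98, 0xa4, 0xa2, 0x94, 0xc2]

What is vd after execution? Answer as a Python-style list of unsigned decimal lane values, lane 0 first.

128-bit reg / 16-bit elem → 8 lanes
p0[j] = (13+j < 21); true for j=0..7 → 8 lanes set
  i=0: xor(0xd9,0xe5) → 60
  i=1: xor(0x4e,0x72) → 60
  i=2: xor(0xa6,0x4e) → 232
  i=3: xor(0xb8,0x98) → 32
  i=4: xor(0xd6,0xa4) → 114
  i=5: xor(0x10,0xa2) → 178
  i=6: xor(0xa1,0x94) → 53
  i=7: xor(0x28,0xc2) → 234

vd = [60, 60, 232, 32, 114, 178, 53, 234]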